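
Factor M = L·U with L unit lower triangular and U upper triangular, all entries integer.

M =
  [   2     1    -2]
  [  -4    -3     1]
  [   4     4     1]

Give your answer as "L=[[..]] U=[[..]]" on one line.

  R1 -= -2·R0 → [0,-1,-3]
  R2 -= 2·R0 → [0,2,5]
  R2 -= -2·R1 → [0,0,-1]

L=[[1,0,0],[-2,1,0],[2,-2,1]] U=[[2,1,-2],[0,-1,-3],[0,0,-1]]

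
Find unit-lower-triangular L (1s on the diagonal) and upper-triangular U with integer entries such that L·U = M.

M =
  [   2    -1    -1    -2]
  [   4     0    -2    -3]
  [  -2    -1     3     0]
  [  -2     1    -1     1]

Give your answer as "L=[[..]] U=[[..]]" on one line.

L=[[1,0,0,0],[2,1,0,0],[-1,-1,1,0],[-1,0,-1,1]] U=[[2,-1,-1,-2],[0,2,0,1],[0,0,2,-1],[0,0,0,-2]]

  R1 -= 2·R0 → [0,2,0,1]
  R2 -= -1·R0 → [0,-2,2,-2]
  R3 -= -1·R0 → [0,0,-2,-1]
  R2 -= -1·R1 → [0,0,2,-1]
  R3 -= 0·R1 → [0,0,-2,-1]
  R3 -= -1·R2 → [0,0,0,-2]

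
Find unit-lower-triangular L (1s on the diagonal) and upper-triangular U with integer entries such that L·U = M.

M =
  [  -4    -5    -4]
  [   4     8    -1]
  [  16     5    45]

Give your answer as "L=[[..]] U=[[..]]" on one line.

  r1 -= -1·r0 → [0,3,-5]
  r2 -= -4·r0 → [0,-15,29]
  r2 -= -5·r1 → [0,0,4]

L=[[1,0,0],[-1,1,0],[-4,-5,1]] U=[[-4,-5,-4],[0,3,-5],[0,0,4]]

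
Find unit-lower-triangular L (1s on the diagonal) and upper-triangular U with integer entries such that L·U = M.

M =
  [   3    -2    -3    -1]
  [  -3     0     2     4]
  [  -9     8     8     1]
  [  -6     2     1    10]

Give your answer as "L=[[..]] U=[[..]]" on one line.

L=[[1,0,0,0],[-1,1,0,0],[-3,-1,1,0],[-2,1,2,1]] U=[[3,-2,-3,-1],[0,-2,-1,3],[0,0,-2,1],[0,0,0,3]]

  row1 -= -1·row0 → [0,-2,-1,3]
  row2 -= -3·row0 → [0,2,-1,-2]
  row3 -= -2·row0 → [0,-2,-5,8]
  row2 -= -1·row1 → [0,0,-2,1]
  row3 -= 1·row1 → [0,0,-4,5]
  row3 -= 2·row2 → [0,0,0,3]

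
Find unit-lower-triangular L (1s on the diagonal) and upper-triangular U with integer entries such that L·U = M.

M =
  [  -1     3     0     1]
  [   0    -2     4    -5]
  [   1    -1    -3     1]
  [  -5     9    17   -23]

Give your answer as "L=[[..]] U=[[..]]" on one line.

  r1 -= 0·r0 → [0,-2,4,-5]
  r2 -= -1·r0 → [0,2,-3,2]
  r3 -= 5·r0 → [0,-6,17,-28]
  r2 -= -1·r1 → [0,0,1,-3]
  r3 -= 3·r1 → [0,0,5,-13]
  r3 -= 5·r2 → [0,0,0,2]

L=[[1,0,0,0],[0,1,0,0],[-1,-1,1,0],[5,3,5,1]] U=[[-1,3,0,1],[0,-2,4,-5],[0,0,1,-3],[0,0,0,2]]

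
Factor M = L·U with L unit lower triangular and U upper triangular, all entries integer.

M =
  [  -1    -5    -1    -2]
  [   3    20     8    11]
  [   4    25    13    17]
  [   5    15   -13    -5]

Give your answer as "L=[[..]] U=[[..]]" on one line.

L=[[1,0,0,0],[-3,1,0,0],[-4,1,1,0],[-5,-2,-2,1]] U=[[-1,-5,-1,-2],[0,5,5,5],[0,0,4,4],[0,0,0,3]]

  R1 -= -3·R0 → [0,5,5,5]
  R2 -= -4·R0 → [0,5,9,9]
  R3 -= -5·R0 → [0,-10,-18,-15]
  R2 -= 1·R1 → [0,0,4,4]
  R3 -= -2·R1 → [0,0,-8,-5]
  R3 -= -2·R2 → [0,0,0,3]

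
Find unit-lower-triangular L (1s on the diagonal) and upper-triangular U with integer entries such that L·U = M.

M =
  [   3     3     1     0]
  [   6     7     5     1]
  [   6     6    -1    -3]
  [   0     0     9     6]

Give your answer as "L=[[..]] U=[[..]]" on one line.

  r1 -= 2·r0 → [0,1,3,1]
  r2 -= 2·r0 → [0,0,-3,-3]
  r3 -= 0·r0 → [0,0,9,6]
  r2 -= 0·r1 → [0,0,-3,-3]
  r3 -= 0·r1 → [0,0,9,6]
  r3 -= -3·r2 → [0,0,0,-3]

L=[[1,0,0,0],[2,1,0,0],[2,0,1,0],[0,0,-3,1]] U=[[3,3,1,0],[0,1,3,1],[0,0,-3,-3],[0,0,0,-3]]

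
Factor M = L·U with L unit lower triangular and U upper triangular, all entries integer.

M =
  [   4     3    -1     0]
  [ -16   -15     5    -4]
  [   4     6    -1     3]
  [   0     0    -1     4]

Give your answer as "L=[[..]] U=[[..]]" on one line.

L=[[1,0,0,0],[-4,1,0,0],[1,-1,1,0],[0,0,-1,1]] U=[[4,3,-1,0],[0,-3,1,-4],[0,0,1,-1],[0,0,0,3]]

  r1 -= -4·r0 → [0,-3,1,-4]
  r2 -= 1·r0 → [0,3,0,3]
  r3 -= 0·r0 → [0,0,-1,4]
  r2 -= -1·r1 → [0,0,1,-1]
  r3 -= 0·r1 → [0,0,-1,4]
  r3 -= -1·r2 → [0,0,0,3]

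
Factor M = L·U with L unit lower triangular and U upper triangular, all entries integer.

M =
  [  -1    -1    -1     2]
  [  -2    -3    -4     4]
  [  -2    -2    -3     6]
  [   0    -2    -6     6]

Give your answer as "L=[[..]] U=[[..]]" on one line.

  R1 -= 2·R0 → [0,-1,-2,0]
  R2 -= 2·R0 → [0,0,-1,2]
  R3 -= 0·R0 → [0,-2,-6,6]
  R2 -= 0·R1 → [0,0,-1,2]
  R3 -= 2·R1 → [0,0,-2,6]
  R3 -= 2·R2 → [0,0,0,2]

L=[[1,0,0,0],[2,1,0,0],[2,0,1,0],[0,2,2,1]] U=[[-1,-1,-1,2],[0,-1,-2,0],[0,0,-1,2],[0,0,0,2]]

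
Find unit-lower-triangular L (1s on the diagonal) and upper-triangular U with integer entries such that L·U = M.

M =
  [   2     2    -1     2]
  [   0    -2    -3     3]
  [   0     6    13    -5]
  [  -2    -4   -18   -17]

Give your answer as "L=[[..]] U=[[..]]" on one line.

  row1 -= 0·row0 → [0,-2,-3,3]
  row2 -= 0·row0 → [0,6,13,-5]
  row3 -= -1·row0 → [0,-2,-19,-15]
  row2 -= -3·row1 → [0,0,4,4]
  row3 -= 1·row1 → [0,0,-16,-18]
  row3 -= -4·row2 → [0,0,0,-2]

L=[[1,0,0,0],[0,1,0,0],[0,-3,1,0],[-1,1,-4,1]] U=[[2,2,-1,2],[0,-2,-3,3],[0,0,4,4],[0,0,0,-2]]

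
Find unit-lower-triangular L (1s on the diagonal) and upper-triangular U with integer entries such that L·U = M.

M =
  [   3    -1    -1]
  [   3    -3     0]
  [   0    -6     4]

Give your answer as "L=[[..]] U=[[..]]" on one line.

L=[[1,0,0],[1,1,0],[0,3,1]] U=[[3,-1,-1],[0,-2,1],[0,0,1]]

  row1 -= 1·row0 → [0,-2,1]
  row2 -= 0·row0 → [0,-6,4]
  row2 -= 3·row1 → [0,0,1]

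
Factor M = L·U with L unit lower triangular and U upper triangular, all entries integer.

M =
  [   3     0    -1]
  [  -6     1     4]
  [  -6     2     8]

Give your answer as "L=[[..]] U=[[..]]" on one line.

  R1 -= -2·R0 → [0,1,2]
  R2 -= -2·R0 → [0,2,6]
  R2 -= 2·R1 → [0,0,2]

L=[[1,0,0],[-2,1,0],[-2,2,1]] U=[[3,0,-1],[0,1,2],[0,0,2]]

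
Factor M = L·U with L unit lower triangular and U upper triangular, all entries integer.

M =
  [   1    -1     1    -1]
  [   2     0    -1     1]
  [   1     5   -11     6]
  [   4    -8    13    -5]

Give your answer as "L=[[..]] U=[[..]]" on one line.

  row1 -= 2·row0 → [0,2,-3,3]
  row2 -= 1·row0 → [0,6,-12,7]
  row3 -= 4·row0 → [0,-4,9,-1]
  row2 -= 3·row1 → [0,0,-3,-2]
  row3 -= -2·row1 → [0,0,3,5]
  row3 -= -1·row2 → [0,0,0,3]

L=[[1,0,0,0],[2,1,0,0],[1,3,1,0],[4,-2,-1,1]] U=[[1,-1,1,-1],[0,2,-3,3],[0,0,-3,-2],[0,0,0,3]]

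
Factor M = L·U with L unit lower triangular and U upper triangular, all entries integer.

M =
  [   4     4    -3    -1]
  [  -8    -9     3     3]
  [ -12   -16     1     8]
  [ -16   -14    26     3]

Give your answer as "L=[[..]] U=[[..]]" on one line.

  r1 -= -2·r0 → [0,-1,-3,1]
  r2 -= -3·r0 → [0,-4,-8,5]
  r3 -= -4·r0 → [0,2,14,-1]
  r2 -= 4·r1 → [0,0,4,1]
  r3 -= -2·r1 → [0,0,8,1]
  r3 -= 2·r2 → [0,0,0,-1]

L=[[1,0,0,0],[-2,1,0,0],[-3,4,1,0],[-4,-2,2,1]] U=[[4,4,-3,-1],[0,-1,-3,1],[0,0,4,1],[0,0,0,-1]]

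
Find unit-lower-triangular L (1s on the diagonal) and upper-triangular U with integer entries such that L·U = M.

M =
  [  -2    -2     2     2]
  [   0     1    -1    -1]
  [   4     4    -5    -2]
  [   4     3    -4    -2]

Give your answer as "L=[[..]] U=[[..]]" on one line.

L=[[1,0,0,0],[0,1,0,0],[-2,0,1,0],[-2,-1,1,1]] U=[[-2,-2,2,2],[0,1,-1,-1],[0,0,-1,2],[0,0,0,-1]]

  r1 -= 0·r0 → [0,1,-1,-1]
  r2 -= -2·r0 → [0,0,-1,2]
  r3 -= -2·r0 → [0,-1,0,2]
  r2 -= 0·r1 → [0,0,-1,2]
  r3 -= -1·r1 → [0,0,-1,1]
  r3 -= 1·r2 → [0,0,0,-1]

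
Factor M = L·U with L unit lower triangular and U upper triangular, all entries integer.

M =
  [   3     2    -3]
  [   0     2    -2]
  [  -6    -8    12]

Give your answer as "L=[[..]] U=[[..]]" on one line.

  r1 -= 0·r0 → [0,2,-2]
  r2 -= -2·r0 → [0,-4,6]
  r2 -= -2·r1 → [0,0,2]

L=[[1,0,0],[0,1,0],[-2,-2,1]] U=[[3,2,-3],[0,2,-2],[0,0,2]]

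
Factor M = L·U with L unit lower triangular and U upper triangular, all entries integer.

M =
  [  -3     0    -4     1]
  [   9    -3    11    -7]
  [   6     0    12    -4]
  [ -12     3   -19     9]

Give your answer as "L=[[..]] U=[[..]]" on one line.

  r1 -= -3·r0 → [0,-3,-1,-4]
  r2 -= -2·r0 → [0,0,4,-2]
  r3 -= 4·r0 → [0,3,-3,5]
  r2 -= 0·r1 → [0,0,4,-2]
  r3 -= -1·r1 → [0,0,-4,1]
  r3 -= -1·r2 → [0,0,0,-1]

L=[[1,0,0,0],[-3,1,0,0],[-2,0,1,0],[4,-1,-1,1]] U=[[-3,0,-4,1],[0,-3,-1,-4],[0,0,4,-2],[0,0,0,-1]]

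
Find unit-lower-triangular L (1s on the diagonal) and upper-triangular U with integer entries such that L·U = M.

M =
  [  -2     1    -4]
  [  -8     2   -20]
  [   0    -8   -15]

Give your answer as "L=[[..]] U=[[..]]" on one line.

L=[[1,0,0],[4,1,0],[0,4,1]] U=[[-2,1,-4],[0,-2,-4],[0,0,1]]

  r1 -= 4·r0 → [0,-2,-4]
  r2 -= 0·r0 → [0,-8,-15]
  r2 -= 4·r1 → [0,0,1]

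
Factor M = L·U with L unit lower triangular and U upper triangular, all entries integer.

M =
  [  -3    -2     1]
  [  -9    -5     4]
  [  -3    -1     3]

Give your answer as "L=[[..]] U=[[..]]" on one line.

L=[[1,0,0],[3,1,0],[1,1,1]] U=[[-3,-2,1],[0,1,1],[0,0,1]]

  row1 -= 3·row0 → [0,1,1]
  row2 -= 1·row0 → [0,1,2]
  row2 -= 1·row1 → [0,0,1]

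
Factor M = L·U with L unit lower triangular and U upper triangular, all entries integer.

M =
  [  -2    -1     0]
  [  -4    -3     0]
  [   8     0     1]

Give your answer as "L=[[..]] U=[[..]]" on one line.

L=[[1,0,0],[2,1,0],[-4,4,1]] U=[[-2,-1,0],[0,-1,0],[0,0,1]]

  row1 -= 2·row0 → [0,-1,0]
  row2 -= -4·row0 → [0,-4,1]
  row2 -= 4·row1 → [0,0,1]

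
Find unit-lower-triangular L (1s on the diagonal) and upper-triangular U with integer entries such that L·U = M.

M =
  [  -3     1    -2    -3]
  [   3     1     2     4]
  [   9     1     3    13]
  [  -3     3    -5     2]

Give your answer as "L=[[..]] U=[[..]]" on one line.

  r1 -= -1·r0 → [0,2,0,1]
  r2 -= -3·r0 → [0,4,-3,4]
  r3 -= 1·r0 → [0,2,-3,5]
  r2 -= 2·r1 → [0,0,-3,2]
  r3 -= 1·r1 → [0,0,-3,4]
  r3 -= 1·r2 → [0,0,0,2]

L=[[1,0,0,0],[-1,1,0,0],[-3,2,1,0],[1,1,1,1]] U=[[-3,1,-2,-3],[0,2,0,1],[0,0,-3,2],[0,0,0,2]]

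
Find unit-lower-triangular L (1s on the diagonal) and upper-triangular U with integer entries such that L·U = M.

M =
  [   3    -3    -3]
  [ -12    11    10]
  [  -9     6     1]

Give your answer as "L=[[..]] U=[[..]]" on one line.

  r1 -= -4·r0 → [0,-1,-2]
  r2 -= -3·r0 → [0,-3,-8]
  r2 -= 3·r1 → [0,0,-2]

L=[[1,0,0],[-4,1,0],[-3,3,1]] U=[[3,-3,-3],[0,-1,-2],[0,0,-2]]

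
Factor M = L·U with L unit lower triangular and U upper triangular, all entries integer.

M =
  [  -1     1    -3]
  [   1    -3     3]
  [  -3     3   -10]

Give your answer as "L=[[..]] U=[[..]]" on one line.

  R1 -= -1·R0 → [0,-2,0]
  R2 -= 3·R0 → [0,0,-1]
  R2 -= 0·R1 → [0,0,-1]

L=[[1,0,0],[-1,1,0],[3,0,1]] U=[[-1,1,-3],[0,-2,0],[0,0,-1]]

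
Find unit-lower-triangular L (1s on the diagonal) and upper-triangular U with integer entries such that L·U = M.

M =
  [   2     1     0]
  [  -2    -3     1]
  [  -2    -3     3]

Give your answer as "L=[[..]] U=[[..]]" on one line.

L=[[1,0,0],[-1,1,0],[-1,1,1]] U=[[2,1,0],[0,-2,1],[0,0,2]]

  R1 -= -1·R0 → [0,-2,1]
  R2 -= -1·R0 → [0,-2,3]
  R2 -= 1·R1 → [0,0,2]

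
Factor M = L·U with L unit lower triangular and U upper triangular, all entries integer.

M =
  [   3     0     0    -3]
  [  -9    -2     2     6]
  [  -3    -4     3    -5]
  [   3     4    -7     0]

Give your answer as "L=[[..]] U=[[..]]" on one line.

  R1 -= -3·R0 → [0,-2,2,-3]
  R2 -= -1·R0 → [0,-4,3,-8]
  R3 -= 1·R0 → [0,4,-7,3]
  R2 -= 2·R1 → [0,0,-1,-2]
  R3 -= -2·R1 → [0,0,-3,-3]
  R3 -= 3·R2 → [0,0,0,3]

L=[[1,0,0,0],[-3,1,0,0],[-1,2,1,0],[1,-2,3,1]] U=[[3,0,0,-3],[0,-2,2,-3],[0,0,-1,-2],[0,0,0,3]]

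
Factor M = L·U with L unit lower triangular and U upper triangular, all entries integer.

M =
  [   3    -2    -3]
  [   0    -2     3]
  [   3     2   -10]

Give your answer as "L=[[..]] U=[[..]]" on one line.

  R1 -= 0·R0 → [0,-2,3]
  R2 -= 1·R0 → [0,4,-7]
  R2 -= -2·R1 → [0,0,-1]

L=[[1,0,0],[0,1,0],[1,-2,1]] U=[[3,-2,-3],[0,-2,3],[0,0,-1]]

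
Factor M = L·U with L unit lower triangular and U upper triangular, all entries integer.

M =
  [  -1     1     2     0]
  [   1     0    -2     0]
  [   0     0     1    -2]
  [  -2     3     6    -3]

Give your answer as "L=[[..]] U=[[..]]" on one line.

L=[[1,0,0,0],[-1,1,0,0],[0,0,1,0],[2,1,2,1]] U=[[-1,1,2,0],[0,1,0,0],[0,0,1,-2],[0,0,0,1]]

  row1 -= -1·row0 → [0,1,0,0]
  row2 -= 0·row0 → [0,0,1,-2]
  row3 -= 2·row0 → [0,1,2,-3]
  row2 -= 0·row1 → [0,0,1,-2]
  row3 -= 1·row1 → [0,0,2,-3]
  row3 -= 2·row2 → [0,0,0,1]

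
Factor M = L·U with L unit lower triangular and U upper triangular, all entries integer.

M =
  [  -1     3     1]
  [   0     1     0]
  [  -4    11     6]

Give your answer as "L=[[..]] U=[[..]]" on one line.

L=[[1,0,0],[0,1,0],[4,-1,1]] U=[[-1,3,1],[0,1,0],[0,0,2]]

  R1 -= 0·R0 → [0,1,0]
  R2 -= 4·R0 → [0,-1,2]
  R2 -= -1·R1 → [0,0,2]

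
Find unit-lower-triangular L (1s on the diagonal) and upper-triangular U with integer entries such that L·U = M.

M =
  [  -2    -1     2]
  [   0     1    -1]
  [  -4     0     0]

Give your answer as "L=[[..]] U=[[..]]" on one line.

L=[[1,0,0],[0,1,0],[2,2,1]] U=[[-2,-1,2],[0,1,-1],[0,0,-2]]

  row1 -= 0·row0 → [0,1,-1]
  row2 -= 2·row0 → [0,2,-4]
  row2 -= 2·row1 → [0,0,-2]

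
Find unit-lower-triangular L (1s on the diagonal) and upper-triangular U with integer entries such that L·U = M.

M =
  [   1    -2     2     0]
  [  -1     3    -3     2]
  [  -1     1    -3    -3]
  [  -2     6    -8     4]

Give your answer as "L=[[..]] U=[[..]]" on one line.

L=[[1,0,0,0],[-1,1,0,0],[-1,-1,1,0],[-2,2,1,1]] U=[[1,-2,2,0],[0,1,-1,2],[0,0,-2,-1],[0,0,0,1]]

  row1 -= -1·row0 → [0,1,-1,2]
  row2 -= -1·row0 → [0,-1,-1,-3]
  row3 -= -2·row0 → [0,2,-4,4]
  row2 -= -1·row1 → [0,0,-2,-1]
  row3 -= 2·row1 → [0,0,-2,0]
  row3 -= 1·row2 → [0,0,0,1]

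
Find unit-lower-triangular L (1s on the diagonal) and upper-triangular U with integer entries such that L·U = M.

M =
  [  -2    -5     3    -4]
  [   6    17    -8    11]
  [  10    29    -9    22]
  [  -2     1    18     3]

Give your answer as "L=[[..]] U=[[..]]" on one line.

L=[[1,0,0,0],[-3,1,0,0],[-5,2,1,0],[1,3,3,1]] U=[[-2,-5,3,-4],[0,2,1,-1],[0,0,4,4],[0,0,0,-2]]

  r1 -= -3·r0 → [0,2,1,-1]
  r2 -= -5·r0 → [0,4,6,2]
  r3 -= 1·r0 → [0,6,15,7]
  r2 -= 2·r1 → [0,0,4,4]
  r3 -= 3·r1 → [0,0,12,10]
  r3 -= 3·r2 → [0,0,0,-2]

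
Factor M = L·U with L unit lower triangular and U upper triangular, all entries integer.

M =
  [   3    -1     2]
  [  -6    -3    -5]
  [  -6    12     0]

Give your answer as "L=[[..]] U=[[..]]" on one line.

  R1 -= -2·R0 → [0,-5,-1]
  R2 -= -2·R0 → [0,10,4]
  R2 -= -2·R1 → [0,0,2]

L=[[1,0,0],[-2,1,0],[-2,-2,1]] U=[[3,-1,2],[0,-5,-1],[0,0,2]]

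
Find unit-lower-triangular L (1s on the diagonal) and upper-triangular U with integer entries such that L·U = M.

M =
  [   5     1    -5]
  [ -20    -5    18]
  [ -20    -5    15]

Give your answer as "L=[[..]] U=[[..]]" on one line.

  r1 -= -4·r0 → [0,-1,-2]
  r2 -= -4·r0 → [0,-1,-5]
  r2 -= 1·r1 → [0,0,-3]

L=[[1,0,0],[-4,1,0],[-4,1,1]] U=[[5,1,-5],[0,-1,-2],[0,0,-3]]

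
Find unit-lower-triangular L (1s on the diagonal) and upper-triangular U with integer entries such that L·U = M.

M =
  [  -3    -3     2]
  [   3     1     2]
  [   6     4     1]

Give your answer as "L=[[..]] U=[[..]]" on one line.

  r1 -= -1·r0 → [0,-2,4]
  r2 -= -2·r0 → [0,-2,5]
  r2 -= 1·r1 → [0,0,1]

L=[[1,0,0],[-1,1,0],[-2,1,1]] U=[[-3,-3,2],[0,-2,4],[0,0,1]]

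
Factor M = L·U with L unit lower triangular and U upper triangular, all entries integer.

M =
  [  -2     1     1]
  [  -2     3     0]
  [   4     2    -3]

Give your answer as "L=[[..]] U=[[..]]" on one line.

L=[[1,0,0],[1,1,0],[-2,2,1]] U=[[-2,1,1],[0,2,-1],[0,0,1]]

  row1 -= 1·row0 → [0,2,-1]
  row2 -= -2·row0 → [0,4,-1]
  row2 -= 2·row1 → [0,0,1]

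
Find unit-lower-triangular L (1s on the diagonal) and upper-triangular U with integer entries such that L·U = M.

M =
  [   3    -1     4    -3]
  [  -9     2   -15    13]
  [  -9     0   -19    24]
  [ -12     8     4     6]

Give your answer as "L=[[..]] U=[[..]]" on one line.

L=[[1,0,0,0],[-3,1,0,0],[-3,3,1,0],[-4,-4,4,1]] U=[[3,-1,4,-3],[0,-1,-3,4],[0,0,2,3],[0,0,0,-2]]

  row1 -= -3·row0 → [0,-1,-3,4]
  row2 -= -3·row0 → [0,-3,-7,15]
  row3 -= -4·row0 → [0,4,20,-6]
  row2 -= 3·row1 → [0,0,2,3]
  row3 -= -4·row1 → [0,0,8,10]
  row3 -= 4·row2 → [0,0,0,-2]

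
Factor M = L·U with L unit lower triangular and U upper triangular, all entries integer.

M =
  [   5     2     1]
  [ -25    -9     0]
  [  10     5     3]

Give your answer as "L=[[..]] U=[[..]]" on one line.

L=[[1,0,0],[-5,1,0],[2,1,1]] U=[[5,2,1],[0,1,5],[0,0,-4]]

  R1 -= -5·R0 → [0,1,5]
  R2 -= 2·R0 → [0,1,1]
  R2 -= 1·R1 → [0,0,-4]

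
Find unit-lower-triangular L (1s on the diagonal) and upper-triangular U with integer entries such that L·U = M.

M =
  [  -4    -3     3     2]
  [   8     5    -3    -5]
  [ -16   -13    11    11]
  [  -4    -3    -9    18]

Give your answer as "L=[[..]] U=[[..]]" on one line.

L=[[1,0,0,0],[-2,1,0,0],[4,1,1,0],[1,0,3,1]] U=[[-4,-3,3,2],[0,-1,3,-1],[0,0,-4,4],[0,0,0,4]]

  R1 -= -2·R0 → [0,-1,3,-1]
  R2 -= 4·R0 → [0,-1,-1,3]
  R3 -= 1·R0 → [0,0,-12,16]
  R2 -= 1·R1 → [0,0,-4,4]
  R3 -= 0·R1 → [0,0,-12,16]
  R3 -= 3·R2 → [0,0,0,4]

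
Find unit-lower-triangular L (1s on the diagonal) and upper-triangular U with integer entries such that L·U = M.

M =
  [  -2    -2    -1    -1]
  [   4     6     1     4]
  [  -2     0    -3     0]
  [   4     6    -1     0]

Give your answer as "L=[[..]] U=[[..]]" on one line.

  R1 -= -2·R0 → [0,2,-1,2]
  R2 -= 1·R0 → [0,2,-2,1]
  R3 -= -2·R0 → [0,2,-3,-2]
  R2 -= 1·R1 → [0,0,-1,-1]
  R3 -= 1·R1 → [0,0,-2,-4]
  R3 -= 2·R2 → [0,0,0,-2]

L=[[1,0,0,0],[-2,1,0,0],[1,1,1,0],[-2,1,2,1]] U=[[-2,-2,-1,-1],[0,2,-1,2],[0,0,-1,-1],[0,0,0,-2]]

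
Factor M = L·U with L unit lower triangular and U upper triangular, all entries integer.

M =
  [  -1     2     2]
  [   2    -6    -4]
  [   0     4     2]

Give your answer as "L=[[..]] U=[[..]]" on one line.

L=[[1,0,0],[-2,1,0],[0,-2,1]] U=[[-1,2,2],[0,-2,0],[0,0,2]]

  R1 -= -2·R0 → [0,-2,0]
  R2 -= 0·R0 → [0,4,2]
  R2 -= -2·R1 → [0,0,2]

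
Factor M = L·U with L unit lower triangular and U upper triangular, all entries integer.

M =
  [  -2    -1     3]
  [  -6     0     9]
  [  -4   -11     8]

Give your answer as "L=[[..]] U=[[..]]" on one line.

  r1 -= 3·r0 → [0,3,0]
  r2 -= 2·r0 → [0,-9,2]
  r2 -= -3·r1 → [0,0,2]

L=[[1,0,0],[3,1,0],[2,-3,1]] U=[[-2,-1,3],[0,3,0],[0,0,2]]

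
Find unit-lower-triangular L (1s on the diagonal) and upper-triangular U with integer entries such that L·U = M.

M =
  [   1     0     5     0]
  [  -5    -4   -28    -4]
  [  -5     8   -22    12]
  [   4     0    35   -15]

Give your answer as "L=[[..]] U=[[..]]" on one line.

L=[[1,0,0,0],[-5,1,0,0],[-5,-2,1,0],[4,0,-5,1]] U=[[1,0,5,0],[0,-4,-3,-4],[0,0,-3,4],[0,0,0,5]]

  r1 -= -5·r0 → [0,-4,-3,-4]
  r2 -= -5·r0 → [0,8,3,12]
  r3 -= 4·r0 → [0,0,15,-15]
  r2 -= -2·r1 → [0,0,-3,4]
  r3 -= 0·r1 → [0,0,15,-15]
  r3 -= -5·r2 → [0,0,0,5]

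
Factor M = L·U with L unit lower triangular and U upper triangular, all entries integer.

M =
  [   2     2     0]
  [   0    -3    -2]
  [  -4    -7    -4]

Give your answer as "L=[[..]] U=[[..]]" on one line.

L=[[1,0,0],[0,1,0],[-2,1,1]] U=[[2,2,0],[0,-3,-2],[0,0,-2]]

  R1 -= 0·R0 → [0,-3,-2]
  R2 -= -2·R0 → [0,-3,-4]
  R2 -= 1·R1 → [0,0,-2]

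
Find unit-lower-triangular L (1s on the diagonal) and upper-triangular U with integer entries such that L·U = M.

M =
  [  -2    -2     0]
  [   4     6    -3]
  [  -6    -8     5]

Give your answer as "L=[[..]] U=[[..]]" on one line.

  R1 -= -2·R0 → [0,2,-3]
  R2 -= 3·R0 → [0,-2,5]
  R2 -= -1·R1 → [0,0,2]

L=[[1,0,0],[-2,1,0],[3,-1,1]] U=[[-2,-2,0],[0,2,-3],[0,0,2]]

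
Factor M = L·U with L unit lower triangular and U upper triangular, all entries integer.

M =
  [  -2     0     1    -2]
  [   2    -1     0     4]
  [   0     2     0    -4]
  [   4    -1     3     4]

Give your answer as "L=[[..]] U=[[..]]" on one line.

L=[[1,0,0,0],[-1,1,0,0],[0,-2,1,0],[-2,1,2,1]] U=[[-2,0,1,-2],[0,-1,1,2],[0,0,2,0],[0,0,0,-2]]

  R1 -= -1·R0 → [0,-1,1,2]
  R2 -= 0·R0 → [0,2,0,-4]
  R3 -= -2·R0 → [0,-1,5,0]
  R2 -= -2·R1 → [0,0,2,0]
  R3 -= 1·R1 → [0,0,4,-2]
  R3 -= 2·R2 → [0,0,0,-2]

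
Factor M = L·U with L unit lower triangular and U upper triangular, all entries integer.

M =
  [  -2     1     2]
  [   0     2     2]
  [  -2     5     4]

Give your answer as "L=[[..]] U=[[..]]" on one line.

  R1 -= 0·R0 → [0,2,2]
  R2 -= 1·R0 → [0,4,2]
  R2 -= 2·R1 → [0,0,-2]

L=[[1,0,0],[0,1,0],[1,2,1]] U=[[-2,1,2],[0,2,2],[0,0,-2]]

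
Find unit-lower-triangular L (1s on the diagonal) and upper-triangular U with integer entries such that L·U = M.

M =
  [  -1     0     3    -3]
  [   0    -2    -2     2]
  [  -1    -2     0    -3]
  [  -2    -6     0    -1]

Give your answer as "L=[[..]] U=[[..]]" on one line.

  row1 -= 0·row0 → [0,-2,-2,2]
  row2 -= 1·row0 → [0,-2,-3,0]
  row3 -= 2·row0 → [0,-6,-6,5]
  row2 -= 1·row1 → [0,0,-1,-2]
  row3 -= 3·row1 → [0,0,0,-1]
  row3 -= 0·row2 → [0,0,0,-1]

L=[[1,0,0,0],[0,1,0,0],[1,1,1,0],[2,3,0,1]] U=[[-1,0,3,-3],[0,-2,-2,2],[0,0,-1,-2],[0,0,0,-1]]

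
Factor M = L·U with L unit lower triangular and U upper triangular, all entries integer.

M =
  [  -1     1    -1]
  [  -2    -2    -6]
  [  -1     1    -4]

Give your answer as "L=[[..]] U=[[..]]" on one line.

L=[[1,0,0],[2,1,0],[1,0,1]] U=[[-1,1,-1],[0,-4,-4],[0,0,-3]]

  row1 -= 2·row0 → [0,-4,-4]
  row2 -= 1·row0 → [0,0,-3]
  row2 -= 0·row1 → [0,0,-3]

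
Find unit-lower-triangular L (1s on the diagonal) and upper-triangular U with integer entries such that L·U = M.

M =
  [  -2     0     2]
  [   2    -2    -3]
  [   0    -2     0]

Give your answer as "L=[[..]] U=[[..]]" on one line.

  R1 -= -1·R0 → [0,-2,-1]
  R2 -= 0·R0 → [0,-2,0]
  R2 -= 1·R1 → [0,0,1]

L=[[1,0,0],[-1,1,0],[0,1,1]] U=[[-2,0,2],[0,-2,-1],[0,0,1]]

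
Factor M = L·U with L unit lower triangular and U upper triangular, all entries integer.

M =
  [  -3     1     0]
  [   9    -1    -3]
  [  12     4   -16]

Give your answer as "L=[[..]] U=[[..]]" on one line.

L=[[1,0,0],[-3,1,0],[-4,4,1]] U=[[-3,1,0],[0,2,-3],[0,0,-4]]

  row1 -= -3·row0 → [0,2,-3]
  row2 -= -4·row0 → [0,8,-16]
  row2 -= 4·row1 → [0,0,-4]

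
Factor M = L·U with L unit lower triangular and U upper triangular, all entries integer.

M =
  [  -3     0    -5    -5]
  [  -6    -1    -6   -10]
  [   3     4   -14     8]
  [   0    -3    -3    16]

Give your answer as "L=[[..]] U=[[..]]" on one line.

L=[[1,0,0,0],[2,1,0,0],[-1,-4,1,0],[0,3,5,1]] U=[[-3,0,-5,-5],[0,-1,4,0],[0,0,-3,3],[0,0,0,1]]

  r1 -= 2·r0 → [0,-1,4,0]
  r2 -= -1·r0 → [0,4,-19,3]
  r3 -= 0·r0 → [0,-3,-3,16]
  r2 -= -4·r1 → [0,0,-3,3]
  r3 -= 3·r1 → [0,0,-15,16]
  r3 -= 5·r2 → [0,0,0,1]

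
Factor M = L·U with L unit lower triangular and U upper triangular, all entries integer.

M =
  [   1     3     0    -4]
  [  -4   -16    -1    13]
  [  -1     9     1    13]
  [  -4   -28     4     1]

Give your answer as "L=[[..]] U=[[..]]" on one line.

  row1 -= -4·row0 → [0,-4,-1,-3]
  row2 -= -1·row0 → [0,12,1,9]
  row3 -= -4·row0 → [0,-16,4,-15]
  row2 -= -3·row1 → [0,0,-2,0]
  row3 -= 4·row1 → [0,0,8,-3]
  row3 -= -4·row2 → [0,0,0,-3]

L=[[1,0,0,0],[-4,1,0,0],[-1,-3,1,0],[-4,4,-4,1]] U=[[1,3,0,-4],[0,-4,-1,-3],[0,0,-2,0],[0,0,0,-3]]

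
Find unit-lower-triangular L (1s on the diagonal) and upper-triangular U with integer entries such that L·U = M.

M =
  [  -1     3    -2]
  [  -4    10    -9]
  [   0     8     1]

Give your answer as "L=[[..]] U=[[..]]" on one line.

L=[[1,0,0],[4,1,0],[0,-4,1]] U=[[-1,3,-2],[0,-2,-1],[0,0,-3]]

  row1 -= 4·row0 → [0,-2,-1]
  row2 -= 0·row0 → [0,8,1]
  row2 -= -4·row1 → [0,0,-3]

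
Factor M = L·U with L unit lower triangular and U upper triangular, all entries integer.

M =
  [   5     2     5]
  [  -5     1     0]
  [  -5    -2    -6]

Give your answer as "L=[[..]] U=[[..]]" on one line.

L=[[1,0,0],[-1,1,0],[-1,0,1]] U=[[5,2,5],[0,3,5],[0,0,-1]]

  R1 -= -1·R0 → [0,3,5]
  R2 -= -1·R0 → [0,0,-1]
  R2 -= 0·R1 → [0,0,-1]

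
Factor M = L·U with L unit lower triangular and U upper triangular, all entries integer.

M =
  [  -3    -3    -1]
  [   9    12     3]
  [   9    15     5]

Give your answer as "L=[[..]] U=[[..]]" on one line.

L=[[1,0,0],[-3,1,0],[-3,2,1]] U=[[-3,-3,-1],[0,3,0],[0,0,2]]

  R1 -= -3·R0 → [0,3,0]
  R2 -= -3·R0 → [0,6,2]
  R2 -= 2·R1 → [0,0,2]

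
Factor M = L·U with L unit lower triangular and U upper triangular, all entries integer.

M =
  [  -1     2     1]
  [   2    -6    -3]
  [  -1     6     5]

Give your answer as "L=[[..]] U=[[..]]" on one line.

  R1 -= -2·R0 → [0,-2,-1]
  R2 -= 1·R0 → [0,4,4]
  R2 -= -2·R1 → [0,0,2]

L=[[1,0,0],[-2,1,0],[1,-2,1]] U=[[-1,2,1],[0,-2,-1],[0,0,2]]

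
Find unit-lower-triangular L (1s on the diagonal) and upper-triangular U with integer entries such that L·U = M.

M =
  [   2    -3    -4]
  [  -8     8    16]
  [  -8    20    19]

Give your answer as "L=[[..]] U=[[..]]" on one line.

L=[[1,0,0],[-4,1,0],[-4,-2,1]] U=[[2,-3,-4],[0,-4,0],[0,0,3]]

  R1 -= -4·R0 → [0,-4,0]
  R2 -= -4·R0 → [0,8,3]
  R2 -= -2·R1 → [0,0,3]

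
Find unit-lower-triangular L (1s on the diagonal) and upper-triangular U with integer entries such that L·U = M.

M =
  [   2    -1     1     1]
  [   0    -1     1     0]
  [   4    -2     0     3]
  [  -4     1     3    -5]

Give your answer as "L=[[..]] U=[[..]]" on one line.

L=[[1,0,0,0],[0,1,0,0],[2,0,1,0],[-2,1,-2,1]] U=[[2,-1,1,1],[0,-1,1,0],[0,0,-2,1],[0,0,0,-1]]

  R1 -= 0·R0 → [0,-1,1,0]
  R2 -= 2·R0 → [0,0,-2,1]
  R3 -= -2·R0 → [0,-1,5,-3]
  R2 -= 0·R1 → [0,0,-2,1]
  R3 -= 1·R1 → [0,0,4,-3]
  R3 -= -2·R2 → [0,0,0,-1]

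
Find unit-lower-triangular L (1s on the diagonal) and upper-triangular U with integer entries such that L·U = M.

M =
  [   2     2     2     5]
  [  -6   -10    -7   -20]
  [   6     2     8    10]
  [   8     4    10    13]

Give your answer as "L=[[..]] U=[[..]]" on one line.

L=[[1,0,0,0],[-3,1,0,0],[3,1,1,0],[4,1,1,1]] U=[[2,2,2,5],[0,-4,-1,-5],[0,0,3,0],[0,0,0,-2]]

  r1 -= -3·r0 → [0,-4,-1,-5]
  r2 -= 3·r0 → [0,-4,2,-5]
  r3 -= 4·r0 → [0,-4,2,-7]
  r2 -= 1·r1 → [0,0,3,0]
  r3 -= 1·r1 → [0,0,3,-2]
  r3 -= 1·r2 → [0,0,0,-2]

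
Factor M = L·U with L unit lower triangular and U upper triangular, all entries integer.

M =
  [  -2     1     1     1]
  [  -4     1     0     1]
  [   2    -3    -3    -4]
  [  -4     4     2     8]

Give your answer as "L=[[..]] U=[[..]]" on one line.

  row1 -= 2·row0 → [0,-1,-2,-1]
  row2 -= -1·row0 → [0,-2,-2,-3]
  row3 -= 2·row0 → [0,2,0,6]
  row2 -= 2·row1 → [0,0,2,-1]
  row3 -= -2·row1 → [0,0,-4,4]
  row3 -= -2·row2 → [0,0,0,2]

L=[[1,0,0,0],[2,1,0,0],[-1,2,1,0],[2,-2,-2,1]] U=[[-2,1,1,1],[0,-1,-2,-1],[0,0,2,-1],[0,0,0,2]]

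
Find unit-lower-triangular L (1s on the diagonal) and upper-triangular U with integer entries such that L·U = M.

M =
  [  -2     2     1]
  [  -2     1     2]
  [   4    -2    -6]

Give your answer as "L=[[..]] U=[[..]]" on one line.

  r1 -= 1·r0 → [0,-1,1]
  r2 -= -2·r0 → [0,2,-4]
  r2 -= -2·r1 → [0,0,-2]

L=[[1,0,0],[1,1,0],[-2,-2,1]] U=[[-2,2,1],[0,-1,1],[0,0,-2]]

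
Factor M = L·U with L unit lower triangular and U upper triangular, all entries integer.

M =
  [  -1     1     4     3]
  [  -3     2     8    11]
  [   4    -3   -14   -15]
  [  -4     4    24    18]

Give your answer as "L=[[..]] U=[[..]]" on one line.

L=[[1,0,0,0],[3,1,0,0],[-4,-1,1,0],[4,0,-4,1]] U=[[-1,1,4,3],[0,-1,-4,2],[0,0,-2,-1],[0,0,0,2]]

  row1 -= 3·row0 → [0,-1,-4,2]
  row2 -= -4·row0 → [0,1,2,-3]
  row3 -= 4·row0 → [0,0,8,6]
  row2 -= -1·row1 → [0,0,-2,-1]
  row3 -= 0·row1 → [0,0,8,6]
  row3 -= -4·row2 → [0,0,0,2]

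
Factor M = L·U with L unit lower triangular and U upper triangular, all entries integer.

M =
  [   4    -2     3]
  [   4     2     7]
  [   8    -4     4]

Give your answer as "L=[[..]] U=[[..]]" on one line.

L=[[1,0,0],[1,1,0],[2,0,1]] U=[[4,-2,3],[0,4,4],[0,0,-2]]

  R1 -= 1·R0 → [0,4,4]
  R2 -= 2·R0 → [0,0,-2]
  R2 -= 0·R1 → [0,0,-2]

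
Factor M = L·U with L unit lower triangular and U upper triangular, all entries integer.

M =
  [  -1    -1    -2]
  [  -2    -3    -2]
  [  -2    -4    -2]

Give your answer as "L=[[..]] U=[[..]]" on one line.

  r1 -= 2·r0 → [0,-1,2]
  r2 -= 2·r0 → [0,-2,2]
  r2 -= 2·r1 → [0,0,-2]

L=[[1,0,0],[2,1,0],[2,2,1]] U=[[-1,-1,-2],[0,-1,2],[0,0,-2]]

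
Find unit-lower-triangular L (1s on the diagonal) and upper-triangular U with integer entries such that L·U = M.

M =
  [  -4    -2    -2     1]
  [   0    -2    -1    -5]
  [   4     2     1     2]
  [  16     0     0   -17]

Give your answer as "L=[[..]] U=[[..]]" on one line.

  R1 -= 0·R0 → [0,-2,-1,-5]
  R2 -= -1·R0 → [0,0,-1,3]
  R3 -= -4·R0 → [0,-8,-8,-13]
  R2 -= 0·R1 → [0,0,-1,3]
  R3 -= 4·R1 → [0,0,-4,7]
  R3 -= 4·R2 → [0,0,0,-5]

L=[[1,0,0,0],[0,1,0,0],[-1,0,1,0],[-4,4,4,1]] U=[[-4,-2,-2,1],[0,-2,-1,-5],[0,0,-1,3],[0,0,0,-5]]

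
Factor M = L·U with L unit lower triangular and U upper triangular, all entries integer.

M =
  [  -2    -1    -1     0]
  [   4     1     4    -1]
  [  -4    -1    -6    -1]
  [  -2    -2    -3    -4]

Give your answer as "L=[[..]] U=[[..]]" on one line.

  R1 -= -2·R0 → [0,-1,2,-1]
  R2 -= 2·R0 → [0,1,-4,-1]
  R3 -= 1·R0 → [0,-1,-2,-4]
  R2 -= -1·R1 → [0,0,-2,-2]
  R3 -= 1·R1 → [0,0,-4,-3]
  R3 -= 2·R2 → [0,0,0,1]

L=[[1,0,0,0],[-2,1,0,0],[2,-1,1,0],[1,1,2,1]] U=[[-2,-1,-1,0],[0,-1,2,-1],[0,0,-2,-2],[0,0,0,1]]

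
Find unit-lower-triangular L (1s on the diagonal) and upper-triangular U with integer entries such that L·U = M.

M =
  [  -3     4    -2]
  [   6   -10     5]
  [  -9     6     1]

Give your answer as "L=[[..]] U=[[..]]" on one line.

L=[[1,0,0],[-2,1,0],[3,3,1]] U=[[-3,4,-2],[0,-2,1],[0,0,4]]

  row1 -= -2·row0 → [0,-2,1]
  row2 -= 3·row0 → [0,-6,7]
  row2 -= 3·row1 → [0,0,4]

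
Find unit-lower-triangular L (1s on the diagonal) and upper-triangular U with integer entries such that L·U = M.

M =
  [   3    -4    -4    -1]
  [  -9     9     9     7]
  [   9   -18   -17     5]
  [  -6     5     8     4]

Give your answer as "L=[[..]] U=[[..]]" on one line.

  r1 -= -3·r0 → [0,-3,-3,4]
  r2 -= 3·r0 → [0,-6,-5,8]
  r3 -= -2·r0 → [0,-3,0,2]
  r2 -= 2·r1 → [0,0,1,0]
  r3 -= 1·r1 → [0,0,3,-2]
  r3 -= 3·r2 → [0,0,0,-2]

L=[[1,0,0,0],[-3,1,0,0],[3,2,1,0],[-2,1,3,1]] U=[[3,-4,-4,-1],[0,-3,-3,4],[0,0,1,0],[0,0,0,-2]]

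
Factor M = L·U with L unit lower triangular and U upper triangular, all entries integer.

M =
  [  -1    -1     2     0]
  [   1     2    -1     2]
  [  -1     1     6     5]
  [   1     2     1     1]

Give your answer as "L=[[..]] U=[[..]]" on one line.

L=[[1,0,0,0],[-1,1,0,0],[1,2,1,0],[-1,1,1,1]] U=[[-1,-1,2,0],[0,1,1,2],[0,0,2,1],[0,0,0,-2]]

  row1 -= -1·row0 → [0,1,1,2]
  row2 -= 1·row0 → [0,2,4,5]
  row3 -= -1·row0 → [0,1,3,1]
  row2 -= 2·row1 → [0,0,2,1]
  row3 -= 1·row1 → [0,0,2,-1]
  row3 -= 1·row2 → [0,0,0,-2]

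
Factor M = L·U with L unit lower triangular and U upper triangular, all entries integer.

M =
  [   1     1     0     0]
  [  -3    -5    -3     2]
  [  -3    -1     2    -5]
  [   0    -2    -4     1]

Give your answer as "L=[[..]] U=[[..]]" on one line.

L=[[1,0,0,0],[-3,1,0,0],[-3,-1,1,0],[0,1,1,1]] U=[[1,1,0,0],[0,-2,-3,2],[0,0,-1,-3],[0,0,0,2]]

  row1 -= -3·row0 → [0,-2,-3,2]
  row2 -= -3·row0 → [0,2,2,-5]
  row3 -= 0·row0 → [0,-2,-4,1]
  row2 -= -1·row1 → [0,0,-1,-3]
  row3 -= 1·row1 → [0,0,-1,-1]
  row3 -= 1·row2 → [0,0,0,2]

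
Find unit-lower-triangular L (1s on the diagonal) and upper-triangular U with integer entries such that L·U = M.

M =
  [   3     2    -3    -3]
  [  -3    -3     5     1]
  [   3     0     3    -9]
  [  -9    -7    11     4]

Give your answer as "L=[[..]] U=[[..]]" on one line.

L=[[1,0,0,0],[-1,1,0,0],[1,2,1,0],[-3,1,0,1]] U=[[3,2,-3,-3],[0,-1,2,-2],[0,0,2,-2],[0,0,0,-3]]

  R1 -= -1·R0 → [0,-1,2,-2]
  R2 -= 1·R0 → [0,-2,6,-6]
  R3 -= -3·R0 → [0,-1,2,-5]
  R2 -= 2·R1 → [0,0,2,-2]
  R3 -= 1·R1 → [0,0,0,-3]
  R3 -= 0·R2 → [0,0,0,-3]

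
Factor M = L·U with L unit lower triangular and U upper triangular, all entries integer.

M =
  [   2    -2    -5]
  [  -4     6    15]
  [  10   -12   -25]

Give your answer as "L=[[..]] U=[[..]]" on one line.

L=[[1,0,0],[-2,1,0],[5,-1,1]] U=[[2,-2,-5],[0,2,5],[0,0,5]]

  r1 -= -2·r0 → [0,2,5]
  r2 -= 5·r0 → [0,-2,0]
  r2 -= -1·r1 → [0,0,5]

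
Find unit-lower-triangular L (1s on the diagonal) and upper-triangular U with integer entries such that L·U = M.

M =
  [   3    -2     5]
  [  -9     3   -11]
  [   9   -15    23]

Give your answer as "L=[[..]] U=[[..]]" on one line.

L=[[1,0,0],[-3,1,0],[3,3,1]] U=[[3,-2,5],[0,-3,4],[0,0,-4]]

  row1 -= -3·row0 → [0,-3,4]
  row2 -= 3·row0 → [0,-9,8]
  row2 -= 3·row1 → [0,0,-4]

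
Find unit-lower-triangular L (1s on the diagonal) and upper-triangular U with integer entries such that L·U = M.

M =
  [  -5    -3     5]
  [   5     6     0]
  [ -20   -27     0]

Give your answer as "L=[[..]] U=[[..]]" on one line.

L=[[1,0,0],[-1,1,0],[4,-5,1]] U=[[-5,-3,5],[0,3,5],[0,0,5]]

  R1 -= -1·R0 → [0,3,5]
  R2 -= 4·R0 → [0,-15,-20]
  R2 -= -5·R1 → [0,0,5]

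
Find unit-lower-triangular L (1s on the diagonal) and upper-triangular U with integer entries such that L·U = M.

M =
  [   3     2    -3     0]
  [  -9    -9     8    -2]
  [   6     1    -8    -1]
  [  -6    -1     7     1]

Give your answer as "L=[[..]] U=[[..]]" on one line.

  row1 -= -3·row0 → [0,-3,-1,-2]
  row2 -= 2·row0 → [0,-3,-2,-1]
  row3 -= -2·row0 → [0,3,1,1]
  row2 -= 1·row1 → [0,0,-1,1]
  row3 -= -1·row1 → [0,0,0,-1]
  row3 -= 0·row2 → [0,0,0,-1]

L=[[1,0,0,0],[-3,1,0,0],[2,1,1,0],[-2,-1,0,1]] U=[[3,2,-3,0],[0,-3,-1,-2],[0,0,-1,1],[0,0,0,-1]]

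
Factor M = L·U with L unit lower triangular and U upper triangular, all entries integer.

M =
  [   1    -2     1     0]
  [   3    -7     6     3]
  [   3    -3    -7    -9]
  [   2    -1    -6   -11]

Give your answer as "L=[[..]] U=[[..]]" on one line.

  r1 -= 3·r0 → [0,-1,3,3]
  r2 -= 3·r0 → [0,3,-10,-9]
  r3 -= 2·r0 → [0,3,-8,-11]
  r2 -= -3·r1 → [0,0,-1,0]
  r3 -= -3·r1 → [0,0,1,-2]
  r3 -= -1·r2 → [0,0,0,-2]

L=[[1,0,0,0],[3,1,0,0],[3,-3,1,0],[2,-3,-1,1]] U=[[1,-2,1,0],[0,-1,3,3],[0,0,-1,0],[0,0,0,-2]]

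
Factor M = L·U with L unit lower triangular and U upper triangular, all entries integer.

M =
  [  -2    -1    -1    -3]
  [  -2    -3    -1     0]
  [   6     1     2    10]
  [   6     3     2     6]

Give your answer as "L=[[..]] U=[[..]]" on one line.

  r1 -= 1·r0 → [0,-2,0,3]
  r2 -= -3·r0 → [0,-2,-1,1]
  r3 -= -3·r0 → [0,0,-1,-3]
  r2 -= 1·r1 → [0,0,-1,-2]
  r3 -= 0·r1 → [0,0,-1,-3]
  r3 -= 1·r2 → [0,0,0,-1]

L=[[1,0,0,0],[1,1,0,0],[-3,1,1,0],[-3,0,1,1]] U=[[-2,-1,-1,-3],[0,-2,0,3],[0,0,-1,-2],[0,0,0,-1]]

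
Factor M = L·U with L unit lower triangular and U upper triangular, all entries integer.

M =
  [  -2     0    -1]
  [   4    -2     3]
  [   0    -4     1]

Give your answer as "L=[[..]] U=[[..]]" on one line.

L=[[1,0,0],[-2,1,0],[0,2,1]] U=[[-2,0,-1],[0,-2,1],[0,0,-1]]

  row1 -= -2·row0 → [0,-2,1]
  row2 -= 0·row0 → [0,-4,1]
  row2 -= 2·row1 → [0,0,-1]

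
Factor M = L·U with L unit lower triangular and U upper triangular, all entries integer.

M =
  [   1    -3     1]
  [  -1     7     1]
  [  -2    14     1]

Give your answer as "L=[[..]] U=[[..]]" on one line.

L=[[1,0,0],[-1,1,0],[-2,2,1]] U=[[1,-3,1],[0,4,2],[0,0,-1]]

  R1 -= -1·R0 → [0,4,2]
  R2 -= -2·R0 → [0,8,3]
  R2 -= 2·R1 → [0,0,-1]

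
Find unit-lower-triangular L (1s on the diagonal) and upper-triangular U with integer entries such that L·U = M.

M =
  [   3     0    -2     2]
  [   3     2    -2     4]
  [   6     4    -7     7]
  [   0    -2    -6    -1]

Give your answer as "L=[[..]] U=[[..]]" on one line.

L=[[1,0,0,0],[1,1,0,0],[2,2,1,0],[0,-1,2,1]] U=[[3,0,-2,2],[0,2,0,2],[0,0,-3,-1],[0,0,0,3]]

  row1 -= 1·row0 → [0,2,0,2]
  row2 -= 2·row0 → [0,4,-3,3]
  row3 -= 0·row0 → [0,-2,-6,-1]
  row2 -= 2·row1 → [0,0,-3,-1]
  row3 -= -1·row1 → [0,0,-6,1]
  row3 -= 2·row2 → [0,0,0,3]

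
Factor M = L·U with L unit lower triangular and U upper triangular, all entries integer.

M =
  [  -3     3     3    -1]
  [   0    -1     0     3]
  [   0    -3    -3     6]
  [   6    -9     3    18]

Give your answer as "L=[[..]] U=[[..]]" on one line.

  r1 -= 0·r0 → [0,-1,0,3]
  r2 -= 0·r0 → [0,-3,-3,6]
  r3 -= -2·r0 → [0,-3,9,16]
  r2 -= 3·r1 → [0,0,-3,-3]
  r3 -= 3·r1 → [0,0,9,7]
  r3 -= -3·r2 → [0,0,0,-2]

L=[[1,0,0,0],[0,1,0,0],[0,3,1,0],[-2,3,-3,1]] U=[[-3,3,3,-1],[0,-1,0,3],[0,0,-3,-3],[0,0,0,-2]]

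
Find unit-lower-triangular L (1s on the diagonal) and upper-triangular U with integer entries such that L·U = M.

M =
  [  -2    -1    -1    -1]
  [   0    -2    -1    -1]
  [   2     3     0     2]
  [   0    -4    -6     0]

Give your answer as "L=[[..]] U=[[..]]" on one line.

L=[[1,0,0,0],[0,1,0,0],[-1,-1,1,0],[0,2,2,1]] U=[[-2,-1,-1,-1],[0,-2,-1,-1],[0,0,-2,0],[0,0,0,2]]

  row1 -= 0·row0 → [0,-2,-1,-1]
  row2 -= -1·row0 → [0,2,-1,1]
  row3 -= 0·row0 → [0,-4,-6,0]
  row2 -= -1·row1 → [0,0,-2,0]
  row3 -= 2·row1 → [0,0,-4,2]
  row3 -= 2·row2 → [0,0,0,2]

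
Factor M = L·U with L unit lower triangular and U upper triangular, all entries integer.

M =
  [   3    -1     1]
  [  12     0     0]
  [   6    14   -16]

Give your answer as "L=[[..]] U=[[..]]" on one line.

L=[[1,0,0],[4,1,0],[2,4,1]] U=[[3,-1,1],[0,4,-4],[0,0,-2]]

  row1 -= 4·row0 → [0,4,-4]
  row2 -= 2·row0 → [0,16,-18]
  row2 -= 4·row1 → [0,0,-2]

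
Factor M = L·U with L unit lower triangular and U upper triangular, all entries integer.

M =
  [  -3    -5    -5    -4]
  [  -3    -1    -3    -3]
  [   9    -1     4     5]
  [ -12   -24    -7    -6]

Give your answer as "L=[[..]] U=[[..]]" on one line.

  row1 -= 1·row0 → [0,4,2,1]
  row2 -= -3·row0 → [0,-16,-11,-7]
  row3 -= 4·row0 → [0,-4,13,10]
  row2 -= -4·row1 → [0,0,-3,-3]
  row3 -= -1·row1 → [0,0,15,11]
  row3 -= -5·row2 → [0,0,0,-4]

L=[[1,0,0,0],[1,1,0,0],[-3,-4,1,0],[4,-1,-5,1]] U=[[-3,-5,-5,-4],[0,4,2,1],[0,0,-3,-3],[0,0,0,-4]]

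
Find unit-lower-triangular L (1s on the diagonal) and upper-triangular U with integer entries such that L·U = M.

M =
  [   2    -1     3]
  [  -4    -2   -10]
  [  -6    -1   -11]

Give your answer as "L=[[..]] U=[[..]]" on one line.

L=[[1,0,0],[-2,1,0],[-3,1,1]] U=[[2,-1,3],[0,-4,-4],[0,0,2]]

  row1 -= -2·row0 → [0,-4,-4]
  row2 -= -3·row0 → [0,-4,-2]
  row2 -= 1·row1 → [0,0,2]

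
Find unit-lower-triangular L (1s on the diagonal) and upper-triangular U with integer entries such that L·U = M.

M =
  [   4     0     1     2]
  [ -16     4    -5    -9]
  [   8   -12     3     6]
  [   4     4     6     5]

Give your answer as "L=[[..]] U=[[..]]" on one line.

  row1 -= -4·row0 → [0,4,-1,-1]
  row2 -= 2·row0 → [0,-12,1,2]
  row3 -= 1·row0 → [0,4,5,3]
  row2 -= -3·row1 → [0,0,-2,-1]
  row3 -= 1·row1 → [0,0,6,4]
  row3 -= -3·row2 → [0,0,0,1]

L=[[1,0,0,0],[-4,1,0,0],[2,-3,1,0],[1,1,-3,1]] U=[[4,0,1,2],[0,4,-1,-1],[0,0,-2,-1],[0,0,0,1]]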